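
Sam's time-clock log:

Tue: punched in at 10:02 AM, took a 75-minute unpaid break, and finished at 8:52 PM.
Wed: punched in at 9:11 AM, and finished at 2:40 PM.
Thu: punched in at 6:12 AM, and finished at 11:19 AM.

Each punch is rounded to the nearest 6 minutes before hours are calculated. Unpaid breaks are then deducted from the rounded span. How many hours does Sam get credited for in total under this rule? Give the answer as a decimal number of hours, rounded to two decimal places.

Tue: in 10:02 AM→10:00 AM, out 8:52 PM→8:54 PM; 10 h 54 min − 75 min = 9 h 39 min
Wed: in 9:11 AM→9:12 AM, out 2:40 PM→2:42 PM; 5 h 30 min
Thu: in 6:12 AM→6:12 AM, out 11:19 AM→11:18 AM; 5 h 6 min
Total credited: 20 h 15 min.

20.25 hours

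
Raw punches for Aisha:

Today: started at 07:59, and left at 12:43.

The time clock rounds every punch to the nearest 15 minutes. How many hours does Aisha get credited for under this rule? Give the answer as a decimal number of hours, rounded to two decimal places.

4.75 hours

Today: in 07:59→08:00, out 12:43→12:45; 4 h 45 min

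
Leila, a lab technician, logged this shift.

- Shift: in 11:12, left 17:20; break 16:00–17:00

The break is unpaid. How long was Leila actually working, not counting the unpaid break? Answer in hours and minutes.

Shift: 11:12–17:20 = 6 h 8 min; less 60 min break → 5 h 8 min

5 h 8 min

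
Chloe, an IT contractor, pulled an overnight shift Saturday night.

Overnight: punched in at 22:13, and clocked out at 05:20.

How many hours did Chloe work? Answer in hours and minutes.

7 h 7 min

Overnight: 22:13 → midnight = 1 h 47 min; midnight → 05:20 = 5 h 20 min; span 7 h 7 min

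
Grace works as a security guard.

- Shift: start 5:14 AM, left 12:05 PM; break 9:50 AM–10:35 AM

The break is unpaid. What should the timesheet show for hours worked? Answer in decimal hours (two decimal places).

6.10 hours

Shift: 5:14 AM–12:05 PM = 6 h 51 min; less 45 min break → 6 h 6 min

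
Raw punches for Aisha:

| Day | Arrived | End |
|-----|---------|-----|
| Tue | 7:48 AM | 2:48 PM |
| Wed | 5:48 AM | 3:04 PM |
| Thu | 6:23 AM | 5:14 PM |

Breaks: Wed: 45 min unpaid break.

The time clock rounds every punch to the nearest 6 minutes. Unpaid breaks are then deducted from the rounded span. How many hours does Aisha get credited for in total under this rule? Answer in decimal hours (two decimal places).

26.35 hours

Tue: in 7:48 AM→7:48 AM, out 2:48 PM→2:48 PM; 7 h 0 min
Wed: in 5:48 AM→5:48 AM, out 3:04 PM→3:06 PM; 9 h 18 min − 45 min = 8 h 33 min
Thu: in 6:23 AM→6:24 AM, out 5:14 PM→5:12 PM; 10 h 48 min
Total credited: 26 h 21 min.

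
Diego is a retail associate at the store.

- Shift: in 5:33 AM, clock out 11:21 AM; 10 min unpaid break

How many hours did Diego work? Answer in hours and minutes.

Shift: 5:33 AM–11:21 AM = 5 h 48 min; less 10 min break → 5 h 38 min

5 h 38 min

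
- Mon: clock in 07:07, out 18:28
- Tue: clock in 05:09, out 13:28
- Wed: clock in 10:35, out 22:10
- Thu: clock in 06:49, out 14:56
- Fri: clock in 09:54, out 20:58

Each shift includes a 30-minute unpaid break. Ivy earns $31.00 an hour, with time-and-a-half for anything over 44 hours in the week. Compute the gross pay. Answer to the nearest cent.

Mon: 07:07–18:28 = 11 h 21 min; less 30 min break → 10 h 51 min
Tue: 05:09–13:28 = 8 h 19 min; less 30 min break → 7 h 49 min
Wed: 10:35–22:10 = 11 h 35 min; less 30 min break → 11 h 5 min
Thu: 06:49–14:56 = 8 h 7 min; less 30 min break → 7 h 37 min
Fri: 09:54–20:58 = 11 h 4 min; less 30 min break → 10 h 34 min
Total worked: 47 h 56 min = 2876 min.
Regular 44 h 0 min = 2640 min at $31.00/h; overtime 3 h 56 min = 236 min at $46.50/h.
Pay = (2640 × $31.00 + 236 × $46.50) ÷ 60 = $1546.90.

$1546.90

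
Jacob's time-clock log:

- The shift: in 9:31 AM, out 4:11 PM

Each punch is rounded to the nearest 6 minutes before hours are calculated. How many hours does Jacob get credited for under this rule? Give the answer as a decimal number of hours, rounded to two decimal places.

6.70 hours

The shift: in 9:31 AM→9:30 AM, out 4:11 PM→4:12 PM; 6 h 42 min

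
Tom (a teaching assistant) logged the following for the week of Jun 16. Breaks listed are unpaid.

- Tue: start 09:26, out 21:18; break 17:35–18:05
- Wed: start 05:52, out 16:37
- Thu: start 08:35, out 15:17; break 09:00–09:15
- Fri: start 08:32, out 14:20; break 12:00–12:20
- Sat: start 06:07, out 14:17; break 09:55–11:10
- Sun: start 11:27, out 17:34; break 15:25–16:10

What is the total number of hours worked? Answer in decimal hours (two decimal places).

46.32 hours

Tue: 09:26–21:18 = 11 h 52 min; less 30 min break → 11 h 22 min
Wed: 05:52–16:37 = 10 h 45 min
Thu: 08:35–15:17 = 6 h 42 min; less 15 min break → 6 h 27 min
Fri: 08:32–14:20 = 5 h 48 min; less 20 min break → 5 h 28 min
Sat: 06:07–14:17 = 8 h 10 min; less 75 min break → 6 h 55 min
Sun: 11:27–17:34 = 6 h 7 min; less 45 min break → 5 h 22 min
Total: 11 h 22 min + 10 h 45 min + 6 h 27 min + 5 h 28 min + 6 h 55 min + 5 h 22 min = 46 h 19 min.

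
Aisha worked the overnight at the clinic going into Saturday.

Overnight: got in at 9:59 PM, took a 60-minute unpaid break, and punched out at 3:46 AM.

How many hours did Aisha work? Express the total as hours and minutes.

Overnight: 9:59 PM → midnight = 2 h 1 min; midnight → 3:46 AM = 3 h 46 min; span 5 h 47 min; less 60 min break → 4 h 47 min

4 h 47 min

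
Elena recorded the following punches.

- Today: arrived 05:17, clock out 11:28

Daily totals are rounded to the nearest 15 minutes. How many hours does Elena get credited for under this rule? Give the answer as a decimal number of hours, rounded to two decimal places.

Today: 05:17–11:28 = 6 h 11 min → rounds to 6 h 15 min

6.25 hours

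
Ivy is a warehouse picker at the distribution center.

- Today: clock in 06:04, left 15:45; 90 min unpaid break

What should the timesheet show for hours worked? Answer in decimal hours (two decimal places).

8.18 hours

Today: 06:04–15:45 = 9 h 41 min; less 90 min break → 8 h 11 min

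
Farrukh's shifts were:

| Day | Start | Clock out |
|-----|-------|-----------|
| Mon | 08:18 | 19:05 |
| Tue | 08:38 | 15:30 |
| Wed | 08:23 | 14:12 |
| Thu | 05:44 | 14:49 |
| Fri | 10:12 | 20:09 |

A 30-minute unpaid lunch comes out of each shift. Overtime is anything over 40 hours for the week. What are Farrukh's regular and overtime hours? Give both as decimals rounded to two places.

Regular 40.00 hours, overtime 0.00 hours

Mon: 08:18–19:05 = 10 h 47 min; less 30 min break → 10 h 17 min
Tue: 08:38–15:30 = 6 h 52 min; less 30 min break → 6 h 22 min
Wed: 08:23–14:12 = 5 h 49 min; less 30 min break → 5 h 19 min
Thu: 05:44–14:49 = 9 h 5 min; less 30 min break → 8 h 35 min
Fri: 10:12–20:09 = 9 h 57 min; less 30 min break → 9 h 27 min
Total worked: 40 h 0 min = 40.00 h.
Threshold 40 h → overtime 0 h 0 min, regular 40 h 0 min.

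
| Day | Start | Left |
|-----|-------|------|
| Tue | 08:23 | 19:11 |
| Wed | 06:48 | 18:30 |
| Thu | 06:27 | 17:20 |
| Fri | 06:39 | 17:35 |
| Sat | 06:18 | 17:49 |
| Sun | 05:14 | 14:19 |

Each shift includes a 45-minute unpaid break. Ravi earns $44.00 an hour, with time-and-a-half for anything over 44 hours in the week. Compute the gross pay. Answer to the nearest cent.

$3019.50

Tue: 08:23–19:11 = 10 h 48 min; less 45 min break → 10 h 3 min
Wed: 06:48–18:30 = 11 h 42 min; less 45 min break → 10 h 57 min
Thu: 06:27–17:20 = 10 h 53 min; less 45 min break → 10 h 8 min
Fri: 06:39–17:35 = 10 h 56 min; less 45 min break → 10 h 11 min
Sat: 06:18–17:49 = 11 h 31 min; less 45 min break → 10 h 46 min
Sun: 05:14–14:19 = 9 h 5 min; less 45 min break → 8 h 20 min
Total worked: 60 h 25 min = 3625 min.
Regular 44 h 0 min = 2640 min at $44.00/h; overtime 16 h 25 min = 985 min at $66.00/h.
Pay = (2640 × $44.00 + 985 × $66.00) ÷ 60 = $3019.50.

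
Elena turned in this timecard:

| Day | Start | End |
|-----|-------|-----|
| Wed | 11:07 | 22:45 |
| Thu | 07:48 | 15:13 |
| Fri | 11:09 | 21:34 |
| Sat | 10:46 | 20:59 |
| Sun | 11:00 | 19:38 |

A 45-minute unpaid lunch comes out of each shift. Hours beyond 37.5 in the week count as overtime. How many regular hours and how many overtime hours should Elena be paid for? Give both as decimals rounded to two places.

Wed: 11:07–22:45 = 11 h 38 min; less 45 min break → 10 h 53 min
Thu: 07:48–15:13 = 7 h 25 min; less 45 min break → 6 h 40 min
Fri: 11:09–21:34 = 10 h 25 min; less 45 min break → 9 h 40 min
Sat: 10:46–20:59 = 10 h 13 min; less 45 min break → 9 h 28 min
Sun: 11:00–19:38 = 8 h 38 min; less 45 min break → 7 h 53 min
Total worked: 44 h 34 min = 44.57 h.
Threshold 37.5 h → overtime 7 h 4 min, regular 37 h 30 min.

Regular 37.50 hours, overtime 7.07 hours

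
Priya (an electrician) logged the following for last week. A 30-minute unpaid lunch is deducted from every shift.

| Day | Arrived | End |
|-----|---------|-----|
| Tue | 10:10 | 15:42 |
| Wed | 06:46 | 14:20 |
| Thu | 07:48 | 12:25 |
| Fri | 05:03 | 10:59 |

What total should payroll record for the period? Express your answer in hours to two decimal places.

Tue: 10:10–15:42 = 5 h 32 min; less 30 min break → 5 h 2 min
Wed: 06:46–14:20 = 7 h 34 min; less 30 min break → 7 h 4 min
Thu: 07:48–12:25 = 4 h 37 min; less 30 min break → 4 h 7 min
Fri: 05:03–10:59 = 5 h 56 min; less 30 min break → 5 h 26 min
Total: 5 h 2 min + 7 h 4 min + 4 h 7 min + 5 h 26 min = 21 h 39 min.

21.65 hours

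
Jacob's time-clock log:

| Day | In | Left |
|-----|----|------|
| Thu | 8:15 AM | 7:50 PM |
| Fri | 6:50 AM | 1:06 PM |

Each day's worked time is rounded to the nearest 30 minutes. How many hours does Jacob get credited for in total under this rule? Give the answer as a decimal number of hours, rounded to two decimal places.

Thu: 8:15 AM–7:50 PM = 11 h 35 min → rounds to 11 h 30 min
Fri: 6:50 AM–1:06 PM = 6 h 16 min → rounds to 6 h 30 min
Total credited: 18 h 0 min.

18.00 hours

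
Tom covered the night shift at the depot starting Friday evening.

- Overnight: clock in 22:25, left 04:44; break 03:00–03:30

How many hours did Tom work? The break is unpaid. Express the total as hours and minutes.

Overnight: 22:25 → midnight = 1 h 35 min; midnight → 04:44 = 4 h 44 min; span 6 h 19 min; less 30 min break → 5 h 49 min

5 h 49 min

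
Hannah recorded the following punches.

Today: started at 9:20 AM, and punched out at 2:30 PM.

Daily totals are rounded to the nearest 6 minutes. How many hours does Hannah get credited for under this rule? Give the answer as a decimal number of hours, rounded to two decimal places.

Today: 9:20 AM–2:30 PM = 5 h 10 min → rounds to 5 h 12 min

5.20 hours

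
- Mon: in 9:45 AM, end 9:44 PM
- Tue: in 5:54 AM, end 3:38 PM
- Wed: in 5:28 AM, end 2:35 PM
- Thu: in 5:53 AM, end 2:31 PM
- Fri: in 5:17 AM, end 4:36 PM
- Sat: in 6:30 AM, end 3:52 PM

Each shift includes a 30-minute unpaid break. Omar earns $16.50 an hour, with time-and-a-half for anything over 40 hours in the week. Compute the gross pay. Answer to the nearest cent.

Mon: 9:45 AM–9:44 PM = 11 h 59 min; less 30 min break → 11 h 29 min
Tue: 5:54 AM–3:38 PM = 9 h 44 min; less 30 min break → 9 h 14 min
Wed: 5:28 AM–2:35 PM = 9 h 7 min; less 30 min break → 8 h 37 min
Thu: 5:53 AM–2:31 PM = 8 h 38 min; less 30 min break → 8 h 8 min
Fri: 5:17 AM–4:36 PM = 11 h 19 min; less 30 min break → 10 h 49 min
Sat: 6:30 AM–3:52 PM = 9 h 22 min; less 30 min break → 8 h 52 min
Total worked: 57 h 9 min = 3429 min.
Regular 40 h 0 min = 2400 min at $16.50/h; overtime 17 h 9 min = 1029 min at $24.75/h.
Pay = (2400 × $16.50 + 1029 × $24.75) ÷ 60 = $1084.46.

$1084.46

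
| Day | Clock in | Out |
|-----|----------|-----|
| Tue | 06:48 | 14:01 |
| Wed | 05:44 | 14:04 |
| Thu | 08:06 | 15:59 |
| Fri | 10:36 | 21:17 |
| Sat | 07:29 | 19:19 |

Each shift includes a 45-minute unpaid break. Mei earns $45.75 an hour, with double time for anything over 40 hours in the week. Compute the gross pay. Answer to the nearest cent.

Tue: 06:48–14:01 = 7 h 13 min; less 45 min break → 6 h 28 min
Wed: 05:44–14:04 = 8 h 20 min; less 45 min break → 7 h 35 min
Thu: 08:06–15:59 = 7 h 53 min; less 45 min break → 7 h 8 min
Fri: 10:36–21:17 = 10 h 41 min; less 45 min break → 9 h 56 min
Sat: 07:29–19:19 = 11 h 50 min; less 45 min break → 11 h 5 min
Total worked: 42 h 12 min = 2532 min.
Regular 40 h 0 min = 2400 min at $45.75/h; overtime 2 h 12 min = 132 min at $91.50/h.
Pay = (2400 × $45.75 + 132 × $91.50) ÷ 60 = $2031.30.

$2031.30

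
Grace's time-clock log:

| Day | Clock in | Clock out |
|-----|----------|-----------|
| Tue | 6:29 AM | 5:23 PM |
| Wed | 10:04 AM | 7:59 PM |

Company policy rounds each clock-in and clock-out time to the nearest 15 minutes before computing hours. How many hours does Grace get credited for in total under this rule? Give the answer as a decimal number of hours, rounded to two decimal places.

21.00 hours

Tue: in 6:29 AM→6:30 AM, out 5:23 PM→5:30 PM; 11 h 0 min
Wed: in 10:04 AM→10:00 AM, out 7:59 PM→8:00 PM; 10 h 0 min
Total credited: 21 h 0 min.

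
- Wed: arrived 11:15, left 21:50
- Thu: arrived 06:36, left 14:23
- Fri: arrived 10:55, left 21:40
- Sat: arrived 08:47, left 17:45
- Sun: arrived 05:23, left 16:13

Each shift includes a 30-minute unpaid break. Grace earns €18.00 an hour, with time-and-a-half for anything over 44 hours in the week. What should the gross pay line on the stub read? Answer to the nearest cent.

Wed: 11:15–21:50 = 10 h 35 min; less 30 min break → 10 h 5 min
Thu: 06:36–14:23 = 7 h 47 min; less 30 min break → 7 h 17 min
Fri: 10:55–21:40 = 10 h 45 min; less 30 min break → 10 h 15 min
Sat: 08:47–17:45 = 8 h 58 min; less 30 min break → 8 h 28 min
Sun: 05:23–16:13 = 10 h 50 min; less 30 min break → 10 h 20 min
Total worked: 46 h 25 min = 2785 min.
Regular 44 h 0 min = 2640 min at €18.00/h; overtime 2 h 25 min = 145 min at €27.00/h.
Pay = (2640 × €18.00 + 145 × €27.00) ÷ 60 = €857.25.

€857.25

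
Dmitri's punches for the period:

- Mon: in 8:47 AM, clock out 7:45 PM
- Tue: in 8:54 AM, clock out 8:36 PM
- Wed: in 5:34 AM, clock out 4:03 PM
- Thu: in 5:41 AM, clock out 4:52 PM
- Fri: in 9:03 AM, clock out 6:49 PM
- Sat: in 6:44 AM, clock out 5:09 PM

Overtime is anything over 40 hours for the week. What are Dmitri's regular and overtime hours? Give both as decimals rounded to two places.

Regular 40.00 hours, overtime 24.52 hours

Mon: 8:47 AM–7:45 PM = 10 h 58 min
Tue: 8:54 AM–8:36 PM = 11 h 42 min
Wed: 5:34 AM–4:03 PM = 10 h 29 min
Thu: 5:41 AM–4:52 PM = 11 h 11 min
Fri: 9:03 AM–6:49 PM = 9 h 46 min
Sat: 6:44 AM–5:09 PM = 10 h 25 min
Total worked: 64 h 31 min = 64.52 h.
Threshold 40 h → overtime 24 h 31 min, regular 40 h 0 min.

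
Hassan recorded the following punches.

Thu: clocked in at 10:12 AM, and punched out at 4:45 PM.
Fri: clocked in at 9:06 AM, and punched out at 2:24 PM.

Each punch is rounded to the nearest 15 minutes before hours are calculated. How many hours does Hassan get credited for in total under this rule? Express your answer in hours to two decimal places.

12.00 hours

Thu: in 10:12 AM→10:15 AM, out 4:45 PM→4:45 PM; 6 h 30 min
Fri: in 9:06 AM→9:00 AM, out 2:24 PM→2:30 PM; 5 h 30 min
Total credited: 12 h 0 min.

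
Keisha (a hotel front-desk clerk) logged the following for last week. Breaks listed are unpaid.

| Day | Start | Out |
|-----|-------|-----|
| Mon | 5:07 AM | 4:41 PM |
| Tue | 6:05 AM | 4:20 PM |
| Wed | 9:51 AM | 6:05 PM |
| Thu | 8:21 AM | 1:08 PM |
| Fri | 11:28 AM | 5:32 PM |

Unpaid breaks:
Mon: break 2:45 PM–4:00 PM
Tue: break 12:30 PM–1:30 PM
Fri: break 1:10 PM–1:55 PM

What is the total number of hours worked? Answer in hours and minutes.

Mon: 5:07 AM–4:41 PM = 11 h 34 min; less 75 min break → 10 h 19 min
Tue: 6:05 AM–4:20 PM = 10 h 15 min; less 60 min break → 9 h 15 min
Wed: 9:51 AM–6:05 PM = 8 h 14 min
Thu: 8:21 AM–1:08 PM = 4 h 47 min
Fri: 11:28 AM–5:32 PM = 6 h 4 min; less 45 min break → 5 h 19 min
Total: 10 h 19 min + 9 h 15 min + 8 h 14 min + 4 h 47 min + 5 h 19 min = 37 h 54 min.

37 h 54 min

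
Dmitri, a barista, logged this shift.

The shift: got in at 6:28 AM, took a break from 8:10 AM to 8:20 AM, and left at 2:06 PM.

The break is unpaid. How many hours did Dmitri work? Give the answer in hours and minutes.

7 h 28 min

The shift: 6:28 AM–2:06 PM = 7 h 38 min; less 10 min break → 7 h 28 min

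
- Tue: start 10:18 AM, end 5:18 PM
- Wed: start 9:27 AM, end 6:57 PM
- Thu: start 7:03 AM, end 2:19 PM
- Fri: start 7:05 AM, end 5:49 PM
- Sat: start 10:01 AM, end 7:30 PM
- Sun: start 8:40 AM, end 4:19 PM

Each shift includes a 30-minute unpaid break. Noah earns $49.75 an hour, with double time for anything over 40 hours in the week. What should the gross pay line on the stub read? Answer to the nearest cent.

Tue: 10:18 AM–5:18 PM = 7 h 0 min; less 30 min break → 6 h 30 min
Wed: 9:27 AM–6:57 PM = 9 h 30 min; less 30 min break → 9 h 0 min
Thu: 7:03 AM–2:19 PM = 7 h 16 min; less 30 min break → 6 h 46 min
Fri: 7:05 AM–5:49 PM = 10 h 44 min; less 30 min break → 10 h 14 min
Sat: 10:01 AM–7:30 PM = 9 h 29 min; less 30 min break → 8 h 59 min
Sun: 8:40 AM–4:19 PM = 7 h 39 min; less 30 min break → 7 h 9 min
Total worked: 48 h 38 min = 2918 min.
Regular 40 h 0 min = 2400 min at $49.75/h; overtime 8 h 38 min = 518 min at $99.50/h.
Pay = (2400 × $49.75 + 518 × $99.50) ÷ 60 = $2849.02.

$2849.02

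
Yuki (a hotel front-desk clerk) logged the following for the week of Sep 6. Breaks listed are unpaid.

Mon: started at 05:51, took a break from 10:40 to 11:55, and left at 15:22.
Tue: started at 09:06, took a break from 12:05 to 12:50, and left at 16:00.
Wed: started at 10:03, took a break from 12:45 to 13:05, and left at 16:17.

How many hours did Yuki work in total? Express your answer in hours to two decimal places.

20.32 hours

Mon: 05:51–15:22 = 9 h 31 min; less 75 min break → 8 h 16 min
Tue: 09:06–16:00 = 6 h 54 min; less 45 min break → 6 h 9 min
Wed: 10:03–16:17 = 6 h 14 min; less 20 min break → 5 h 54 min
Total: 8 h 16 min + 6 h 9 min + 5 h 54 min = 20 h 19 min.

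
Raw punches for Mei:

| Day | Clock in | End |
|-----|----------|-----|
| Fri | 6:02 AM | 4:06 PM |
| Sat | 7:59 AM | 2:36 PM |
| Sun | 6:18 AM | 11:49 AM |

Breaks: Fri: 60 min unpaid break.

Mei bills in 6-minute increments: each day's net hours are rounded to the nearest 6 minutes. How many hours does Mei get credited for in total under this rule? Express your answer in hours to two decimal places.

21.20 hours

Fri: 6:02 AM–4:06 PM = 10 h 4 min − 60 min = 9 h 4 min → rounds to 9 h 6 min
Sat: 7:59 AM–2:36 PM = 6 h 37 min → rounds to 6 h 36 min
Sun: 6:18 AM–11:49 AM = 5 h 31 min → rounds to 5 h 30 min
Total credited: 21 h 12 min.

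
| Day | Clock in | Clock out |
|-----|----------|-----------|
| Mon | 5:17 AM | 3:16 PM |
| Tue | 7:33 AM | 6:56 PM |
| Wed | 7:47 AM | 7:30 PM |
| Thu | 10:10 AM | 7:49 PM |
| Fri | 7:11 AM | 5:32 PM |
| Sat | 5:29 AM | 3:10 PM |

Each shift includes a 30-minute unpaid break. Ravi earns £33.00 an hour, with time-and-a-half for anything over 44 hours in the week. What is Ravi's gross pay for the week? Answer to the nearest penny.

£2232.45

Mon: 5:17 AM–3:16 PM = 9 h 59 min; less 30 min break → 9 h 29 min
Tue: 7:33 AM–6:56 PM = 11 h 23 min; less 30 min break → 10 h 53 min
Wed: 7:47 AM–7:30 PM = 11 h 43 min; less 30 min break → 11 h 13 min
Thu: 10:10 AM–7:49 PM = 9 h 39 min; less 30 min break → 9 h 9 min
Fri: 7:11 AM–5:32 PM = 10 h 21 min; less 30 min break → 9 h 51 min
Sat: 5:29 AM–3:10 PM = 9 h 41 min; less 30 min break → 9 h 11 min
Total worked: 59 h 46 min = 3586 min.
Regular 44 h 0 min = 2640 min at £33.00/h; overtime 15 h 46 min = 946 min at £49.50/h.
Pay = (2640 × £33.00 + 946 × £49.50) ÷ 60 = £2232.45.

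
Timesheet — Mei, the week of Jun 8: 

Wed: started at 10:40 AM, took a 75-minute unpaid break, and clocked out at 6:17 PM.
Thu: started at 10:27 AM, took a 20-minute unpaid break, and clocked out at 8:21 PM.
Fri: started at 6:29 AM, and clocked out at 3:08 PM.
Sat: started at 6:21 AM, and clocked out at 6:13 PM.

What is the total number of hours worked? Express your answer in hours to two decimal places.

36.45 hours

Wed: 10:40 AM–6:17 PM = 7 h 37 min; less 75 min break → 6 h 22 min
Thu: 10:27 AM–8:21 PM = 9 h 54 min; less 20 min break → 9 h 34 min
Fri: 6:29 AM–3:08 PM = 8 h 39 min
Sat: 6:21 AM–6:13 PM = 11 h 52 min
Total: 6 h 22 min + 9 h 34 min + 8 h 39 min + 11 h 52 min = 36 h 27 min.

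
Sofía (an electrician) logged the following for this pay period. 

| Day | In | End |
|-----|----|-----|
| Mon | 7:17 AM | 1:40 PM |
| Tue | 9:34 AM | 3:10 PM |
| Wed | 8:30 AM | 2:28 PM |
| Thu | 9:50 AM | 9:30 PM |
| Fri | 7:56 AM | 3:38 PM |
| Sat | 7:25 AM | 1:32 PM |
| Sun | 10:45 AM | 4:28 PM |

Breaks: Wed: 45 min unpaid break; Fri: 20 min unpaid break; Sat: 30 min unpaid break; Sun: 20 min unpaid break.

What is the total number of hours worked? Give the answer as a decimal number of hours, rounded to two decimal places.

Mon: 7:17 AM–1:40 PM = 6 h 23 min
Tue: 9:34 AM–3:10 PM = 5 h 36 min
Wed: 8:30 AM–2:28 PM = 5 h 58 min; less 45 min break → 5 h 13 min
Thu: 9:50 AM–9:30 PM = 11 h 40 min
Fri: 7:56 AM–3:38 PM = 7 h 42 min; less 20 min break → 7 h 22 min
Sat: 7:25 AM–1:32 PM = 6 h 7 min; less 30 min break → 5 h 37 min
Sun: 10:45 AM–4:28 PM = 5 h 43 min; less 20 min break → 5 h 23 min
Total: 6 h 23 min + 5 h 36 min + 5 h 13 min + 11 h 40 min + 7 h 22 min + 5 h 37 min + 5 h 23 min = 47 h 14 min.

47.23 hours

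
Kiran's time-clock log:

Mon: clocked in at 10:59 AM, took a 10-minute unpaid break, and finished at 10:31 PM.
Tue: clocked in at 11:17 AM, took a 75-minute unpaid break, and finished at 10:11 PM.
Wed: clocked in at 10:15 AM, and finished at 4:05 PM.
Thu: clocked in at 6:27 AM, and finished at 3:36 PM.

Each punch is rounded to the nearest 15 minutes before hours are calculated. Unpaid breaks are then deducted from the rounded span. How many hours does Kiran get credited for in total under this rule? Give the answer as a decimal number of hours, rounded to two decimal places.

Mon: in 10:59 AM→11:00 AM, out 10:31 PM→10:30 PM; 11 h 30 min − 10 min = 11 h 20 min
Tue: in 11:17 AM→11:15 AM, out 10:11 PM→10:15 PM; 11 h 0 min − 75 min = 9 h 45 min
Wed: in 10:15 AM→10:15 AM, out 4:05 PM→4:00 PM; 5 h 45 min
Thu: in 6:27 AM→6:30 AM, out 3:36 PM→3:30 PM; 9 h 0 min
Total credited: 35 h 50 min.

35.83 hours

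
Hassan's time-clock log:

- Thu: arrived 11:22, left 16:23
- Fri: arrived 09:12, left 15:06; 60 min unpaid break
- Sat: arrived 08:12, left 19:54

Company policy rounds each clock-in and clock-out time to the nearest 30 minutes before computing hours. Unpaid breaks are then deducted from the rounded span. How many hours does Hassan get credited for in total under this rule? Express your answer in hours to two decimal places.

22.00 hours

Thu: in 11:22→11:30, out 16:23→16:30; 5 h 0 min
Fri: in 09:12→09:00, out 15:06→15:00; 6 h 0 min − 60 min = 5 h 0 min
Sat: in 08:12→08:00, out 19:54→20:00; 12 h 0 min
Total credited: 22 h 0 min.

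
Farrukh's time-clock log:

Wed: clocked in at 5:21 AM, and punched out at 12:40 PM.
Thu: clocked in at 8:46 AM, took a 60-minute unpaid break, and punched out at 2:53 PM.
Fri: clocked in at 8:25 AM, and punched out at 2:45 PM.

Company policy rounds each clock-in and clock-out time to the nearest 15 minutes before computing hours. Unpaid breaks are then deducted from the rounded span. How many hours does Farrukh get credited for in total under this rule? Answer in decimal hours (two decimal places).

19.00 hours

Wed: in 5:21 AM→5:15 AM, out 12:40 PM→12:45 PM; 7 h 30 min
Thu: in 8:46 AM→8:45 AM, out 2:53 PM→3:00 PM; 6 h 15 min − 60 min = 5 h 15 min
Fri: in 8:25 AM→8:30 AM, out 2:45 PM→2:45 PM; 6 h 15 min
Total credited: 19 h 0 min.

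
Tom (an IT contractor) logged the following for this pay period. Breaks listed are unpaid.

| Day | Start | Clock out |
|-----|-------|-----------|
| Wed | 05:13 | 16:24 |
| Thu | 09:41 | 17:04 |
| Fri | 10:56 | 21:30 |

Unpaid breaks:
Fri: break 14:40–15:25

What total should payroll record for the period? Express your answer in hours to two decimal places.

28.38 hours

Wed: 05:13–16:24 = 11 h 11 min
Thu: 09:41–17:04 = 7 h 23 min
Fri: 10:56–21:30 = 10 h 34 min; less 45 min break → 9 h 49 min
Total: 11 h 11 min + 7 h 23 min + 9 h 49 min = 28 h 23 min.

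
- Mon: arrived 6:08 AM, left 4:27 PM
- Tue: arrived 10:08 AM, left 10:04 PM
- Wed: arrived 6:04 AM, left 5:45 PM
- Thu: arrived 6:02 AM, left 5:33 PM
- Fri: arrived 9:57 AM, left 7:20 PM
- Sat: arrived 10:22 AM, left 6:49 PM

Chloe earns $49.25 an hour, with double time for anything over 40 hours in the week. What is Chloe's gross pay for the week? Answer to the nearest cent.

$4263.41

Mon: 6:08 AM–4:27 PM = 10 h 19 min
Tue: 10:08 AM–10:04 PM = 11 h 56 min
Wed: 6:04 AM–5:45 PM = 11 h 41 min
Thu: 6:02 AM–5:33 PM = 11 h 31 min
Fri: 9:57 AM–7:20 PM = 9 h 23 min
Sat: 10:22 AM–6:49 PM = 8 h 27 min
Total worked: 63 h 17 min = 3797 min.
Regular 40 h 0 min = 2400 min at $49.25/h; overtime 23 h 17 min = 1397 min at $98.50/h.
Pay = (2400 × $49.25 + 1397 × $98.50) ÷ 60 = $4263.41.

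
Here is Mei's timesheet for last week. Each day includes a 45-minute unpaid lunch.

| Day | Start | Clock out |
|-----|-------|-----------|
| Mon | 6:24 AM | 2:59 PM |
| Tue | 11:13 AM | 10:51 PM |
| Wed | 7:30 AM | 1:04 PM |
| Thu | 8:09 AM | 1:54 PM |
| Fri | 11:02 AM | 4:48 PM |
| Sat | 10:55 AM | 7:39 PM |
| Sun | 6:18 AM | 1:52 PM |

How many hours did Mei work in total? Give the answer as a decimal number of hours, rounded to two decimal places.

48.35 hours

Mon: 6:24 AM–2:59 PM = 8 h 35 min; less 45 min break → 7 h 50 min
Tue: 11:13 AM–10:51 PM = 11 h 38 min; less 45 min break → 10 h 53 min
Wed: 7:30 AM–1:04 PM = 5 h 34 min; less 45 min break → 4 h 49 min
Thu: 8:09 AM–1:54 PM = 5 h 45 min; less 45 min break → 5 h 0 min
Fri: 11:02 AM–4:48 PM = 5 h 46 min; less 45 min break → 5 h 1 min
Sat: 10:55 AM–7:39 PM = 8 h 44 min; less 45 min break → 7 h 59 min
Sun: 6:18 AM–1:52 PM = 7 h 34 min; less 45 min break → 6 h 49 min
Total: 7 h 50 min + 10 h 53 min + 4 h 49 min + 5 h 0 min + 5 h 1 min + 7 h 59 min + 6 h 49 min = 48 h 21 min.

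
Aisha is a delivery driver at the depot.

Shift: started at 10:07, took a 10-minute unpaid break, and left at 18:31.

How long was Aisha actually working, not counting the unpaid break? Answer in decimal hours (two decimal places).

8.23 hours

Shift: 10:07–18:31 = 8 h 24 min; less 10 min break → 8 h 14 min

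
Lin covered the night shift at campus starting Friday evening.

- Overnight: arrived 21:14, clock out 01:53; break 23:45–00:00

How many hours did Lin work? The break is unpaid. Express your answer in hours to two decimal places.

4.40 hours

Overnight: 21:14 → midnight = 2 h 46 min; midnight → 01:53 = 1 h 53 min; span 4 h 39 min; less 15 min break → 4 h 24 min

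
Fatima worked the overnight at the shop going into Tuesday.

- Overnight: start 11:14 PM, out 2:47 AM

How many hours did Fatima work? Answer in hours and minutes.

Overnight: 11:14 PM → midnight = 0 h 46 min; midnight → 2:47 AM = 2 h 47 min; span 3 h 33 min

3 h 33 min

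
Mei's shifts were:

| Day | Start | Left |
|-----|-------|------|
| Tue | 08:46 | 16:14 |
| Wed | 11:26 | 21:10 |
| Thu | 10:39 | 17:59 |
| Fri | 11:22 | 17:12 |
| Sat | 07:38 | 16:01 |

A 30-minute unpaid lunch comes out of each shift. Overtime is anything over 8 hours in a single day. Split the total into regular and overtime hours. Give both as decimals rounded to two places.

Tue: 08:46–16:14 = 7 h 28 min; less 30 min break → 6 h 58 min
Wed: 11:26–21:10 = 9 h 44 min; less 30 min break → 9 h 14 min
Thu: 10:39–17:59 = 7 h 20 min; less 30 min break → 6 h 50 min
Fri: 11:22–17:12 = 5 h 50 min; less 30 min break → 5 h 20 min
Sat: 07:38–16:01 = 8 h 23 min; less 30 min break → 7 h 53 min
Tue reg 6 h 58 min / OT 0 h 0 min; Wed reg 8 h 0 min / OT 1 h 14 min; Thu reg 6 h 50 min / OT 0 h 0 min; Fri reg 5 h 20 min / OT 0 h 0 min; Sat reg 7 h 53 min / OT 0 h 0 min.
Totals: regular 35 h 1 min, overtime 1 h 14 min.

Regular 35.02 hours, overtime 1.23 hours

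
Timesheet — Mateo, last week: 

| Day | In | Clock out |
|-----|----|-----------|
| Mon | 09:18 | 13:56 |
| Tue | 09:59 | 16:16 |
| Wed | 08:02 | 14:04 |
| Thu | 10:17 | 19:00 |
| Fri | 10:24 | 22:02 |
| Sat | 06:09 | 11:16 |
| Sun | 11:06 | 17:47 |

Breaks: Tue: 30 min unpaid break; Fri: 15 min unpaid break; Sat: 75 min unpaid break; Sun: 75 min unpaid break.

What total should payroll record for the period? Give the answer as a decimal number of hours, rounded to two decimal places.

Mon: 09:18–13:56 = 4 h 38 min
Tue: 09:59–16:16 = 6 h 17 min; less 30 min break → 5 h 47 min
Wed: 08:02–14:04 = 6 h 2 min
Thu: 10:17–19:00 = 8 h 43 min
Fri: 10:24–22:02 = 11 h 38 min; less 15 min break → 11 h 23 min
Sat: 06:09–11:16 = 5 h 7 min; less 75 min break → 3 h 52 min
Sun: 11:06–17:47 = 6 h 41 min; less 75 min break → 5 h 26 min
Total: 4 h 38 min + 5 h 47 min + 6 h 2 min + 8 h 43 min + 11 h 23 min + 3 h 52 min + 5 h 26 min = 45 h 51 min.

45.85 hours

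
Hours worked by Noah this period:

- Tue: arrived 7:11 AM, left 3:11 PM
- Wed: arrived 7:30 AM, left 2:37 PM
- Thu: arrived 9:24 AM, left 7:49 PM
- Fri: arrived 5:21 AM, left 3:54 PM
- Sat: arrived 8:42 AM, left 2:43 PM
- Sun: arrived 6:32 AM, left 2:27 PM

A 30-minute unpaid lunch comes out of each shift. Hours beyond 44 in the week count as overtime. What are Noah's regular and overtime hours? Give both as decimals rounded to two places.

Regular 44.00 hours, overtime 3.02 hours

Tue: 7:11 AM–3:11 PM = 8 h 0 min; less 30 min break → 7 h 30 min
Wed: 7:30 AM–2:37 PM = 7 h 7 min; less 30 min break → 6 h 37 min
Thu: 9:24 AM–7:49 PM = 10 h 25 min; less 30 min break → 9 h 55 min
Fri: 5:21 AM–3:54 PM = 10 h 33 min; less 30 min break → 10 h 3 min
Sat: 8:42 AM–2:43 PM = 6 h 1 min; less 30 min break → 5 h 31 min
Sun: 6:32 AM–2:27 PM = 7 h 55 min; less 30 min break → 7 h 25 min
Total worked: 47 h 1 min = 47.02 h.
Threshold 44 h → overtime 3 h 1 min, regular 44 h 0 min.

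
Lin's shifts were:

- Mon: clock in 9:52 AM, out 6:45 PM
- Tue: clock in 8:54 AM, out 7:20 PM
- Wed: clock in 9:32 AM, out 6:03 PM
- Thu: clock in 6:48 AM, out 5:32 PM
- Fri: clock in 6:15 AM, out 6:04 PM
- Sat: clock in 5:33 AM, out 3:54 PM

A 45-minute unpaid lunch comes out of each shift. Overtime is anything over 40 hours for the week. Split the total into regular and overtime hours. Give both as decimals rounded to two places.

Regular 40.00 hours, overtime 16.23 hours

Mon: 9:52 AM–6:45 PM = 8 h 53 min; less 45 min break → 8 h 8 min
Tue: 8:54 AM–7:20 PM = 10 h 26 min; less 45 min break → 9 h 41 min
Wed: 9:32 AM–6:03 PM = 8 h 31 min; less 45 min break → 7 h 46 min
Thu: 6:48 AM–5:32 PM = 10 h 44 min; less 45 min break → 9 h 59 min
Fri: 6:15 AM–6:04 PM = 11 h 49 min; less 45 min break → 11 h 4 min
Sat: 5:33 AM–3:54 PM = 10 h 21 min; less 45 min break → 9 h 36 min
Total worked: 56 h 14 min = 56.23 h.
Threshold 40 h → overtime 16 h 14 min, regular 40 h 0 min.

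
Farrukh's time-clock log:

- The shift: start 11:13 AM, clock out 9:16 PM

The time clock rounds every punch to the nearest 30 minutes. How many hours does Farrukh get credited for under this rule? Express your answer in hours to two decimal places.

The shift: in 11:13 AM→11:00 AM, out 9:16 PM→9:30 PM; 10 h 30 min

10.50 hours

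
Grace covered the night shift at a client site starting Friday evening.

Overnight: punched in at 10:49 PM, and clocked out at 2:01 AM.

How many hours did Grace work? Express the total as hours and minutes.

3 h 12 min

Overnight: 10:49 PM → midnight = 1 h 11 min; midnight → 2:01 AM = 2 h 1 min; span 3 h 12 min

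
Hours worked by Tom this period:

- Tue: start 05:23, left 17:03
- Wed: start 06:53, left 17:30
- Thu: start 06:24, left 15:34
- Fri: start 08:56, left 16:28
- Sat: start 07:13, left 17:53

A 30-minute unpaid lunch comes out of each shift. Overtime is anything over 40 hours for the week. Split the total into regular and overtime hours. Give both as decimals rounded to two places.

Tue: 05:23–17:03 = 11 h 40 min; less 30 min break → 11 h 10 min
Wed: 06:53–17:30 = 10 h 37 min; less 30 min break → 10 h 7 min
Thu: 06:24–15:34 = 9 h 10 min; less 30 min break → 8 h 40 min
Fri: 08:56–16:28 = 7 h 32 min; less 30 min break → 7 h 2 min
Sat: 07:13–17:53 = 10 h 40 min; less 30 min break → 10 h 10 min
Total worked: 47 h 9 min = 47.15 h.
Threshold 40 h → overtime 7 h 9 min, regular 40 h 0 min.

Regular 40.00 hours, overtime 7.15 hours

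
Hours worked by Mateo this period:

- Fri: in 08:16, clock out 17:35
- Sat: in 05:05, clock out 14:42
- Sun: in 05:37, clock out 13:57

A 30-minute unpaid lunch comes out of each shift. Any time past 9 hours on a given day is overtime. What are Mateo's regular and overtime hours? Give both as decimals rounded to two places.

Regular 25.65 hours, overtime 0.12 hours

Fri: 08:16–17:35 = 9 h 19 min; less 30 min break → 8 h 49 min
Sat: 05:05–14:42 = 9 h 37 min; less 30 min break → 9 h 7 min
Sun: 05:37–13:57 = 8 h 20 min; less 30 min break → 7 h 50 min
Fri reg 8 h 49 min / OT 0 h 0 min; Sat reg 9 h 0 min / OT 0 h 7 min; Sun reg 7 h 50 min / OT 0 h 0 min.
Totals: regular 25 h 39 min, overtime 0 h 7 min.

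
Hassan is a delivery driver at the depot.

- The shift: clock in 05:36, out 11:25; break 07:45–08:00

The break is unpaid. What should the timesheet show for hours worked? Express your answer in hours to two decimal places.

5.57 hours

The shift: 05:36–11:25 = 5 h 49 min; less 15 min break → 5 h 34 min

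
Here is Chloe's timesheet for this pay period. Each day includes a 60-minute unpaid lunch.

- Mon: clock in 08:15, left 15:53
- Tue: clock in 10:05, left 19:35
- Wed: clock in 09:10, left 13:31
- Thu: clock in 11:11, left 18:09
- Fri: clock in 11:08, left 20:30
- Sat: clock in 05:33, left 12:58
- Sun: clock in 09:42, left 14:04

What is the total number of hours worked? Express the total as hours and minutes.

42 h 36 min

Mon: 08:15–15:53 = 7 h 38 min; less 60 min break → 6 h 38 min
Tue: 10:05–19:35 = 9 h 30 min; less 60 min break → 8 h 30 min
Wed: 09:10–13:31 = 4 h 21 min; less 60 min break → 3 h 21 min
Thu: 11:11–18:09 = 6 h 58 min; less 60 min break → 5 h 58 min
Fri: 11:08–20:30 = 9 h 22 min; less 60 min break → 8 h 22 min
Sat: 05:33–12:58 = 7 h 25 min; less 60 min break → 6 h 25 min
Sun: 09:42–14:04 = 4 h 22 min; less 60 min break → 3 h 22 min
Total: 6 h 38 min + 8 h 30 min + 3 h 21 min + 5 h 58 min + 8 h 22 min + 6 h 25 min + 3 h 22 min = 42 h 36 min.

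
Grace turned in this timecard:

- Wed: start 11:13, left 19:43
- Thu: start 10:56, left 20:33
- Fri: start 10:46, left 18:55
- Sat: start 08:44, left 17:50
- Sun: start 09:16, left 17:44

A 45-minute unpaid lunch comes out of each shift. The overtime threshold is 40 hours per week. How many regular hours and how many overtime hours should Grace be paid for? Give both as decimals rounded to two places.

Wed: 11:13–19:43 = 8 h 30 min; less 45 min break → 7 h 45 min
Thu: 10:56–20:33 = 9 h 37 min; less 45 min break → 8 h 52 min
Fri: 10:46–18:55 = 8 h 9 min; less 45 min break → 7 h 24 min
Sat: 08:44–17:50 = 9 h 6 min; less 45 min break → 8 h 21 min
Sun: 09:16–17:44 = 8 h 28 min; less 45 min break → 7 h 43 min
Total worked: 40 h 5 min = 40.08 h.
Threshold 40 h → overtime 0 h 5 min, regular 40 h 0 min.

Regular 40.00 hours, overtime 0.08 hours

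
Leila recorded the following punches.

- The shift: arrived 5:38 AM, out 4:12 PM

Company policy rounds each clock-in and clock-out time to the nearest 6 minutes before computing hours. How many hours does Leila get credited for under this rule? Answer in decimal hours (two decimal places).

10.60 hours

The shift: in 5:38 AM→5:36 AM, out 4:12 PM→4:12 PM; 10 h 36 min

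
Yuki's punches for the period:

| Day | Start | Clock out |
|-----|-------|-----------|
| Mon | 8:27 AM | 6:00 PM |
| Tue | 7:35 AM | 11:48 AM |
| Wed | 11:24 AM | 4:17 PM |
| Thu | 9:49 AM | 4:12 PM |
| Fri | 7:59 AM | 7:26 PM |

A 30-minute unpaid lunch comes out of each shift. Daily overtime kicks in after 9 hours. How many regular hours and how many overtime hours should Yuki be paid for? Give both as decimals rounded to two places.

Mon: 8:27 AM–6:00 PM = 9 h 33 min; less 30 min break → 9 h 3 min
Tue: 7:35 AM–11:48 AM = 4 h 13 min; less 30 min break → 3 h 43 min
Wed: 11:24 AM–4:17 PM = 4 h 53 min; less 30 min break → 4 h 23 min
Thu: 9:49 AM–4:12 PM = 6 h 23 min; less 30 min break → 5 h 53 min
Fri: 7:59 AM–7:26 PM = 11 h 27 min; less 30 min break → 10 h 57 min
Mon reg 9 h 0 min / OT 0 h 3 min; Tue reg 3 h 43 min / OT 0 h 0 min; Wed reg 4 h 23 min / OT 0 h 0 min; Thu reg 5 h 53 min / OT 0 h 0 min; Fri reg 9 h 0 min / OT 1 h 57 min.
Totals: regular 31 h 59 min, overtime 2 h 0 min.

Regular 31.98 hours, overtime 2.00 hours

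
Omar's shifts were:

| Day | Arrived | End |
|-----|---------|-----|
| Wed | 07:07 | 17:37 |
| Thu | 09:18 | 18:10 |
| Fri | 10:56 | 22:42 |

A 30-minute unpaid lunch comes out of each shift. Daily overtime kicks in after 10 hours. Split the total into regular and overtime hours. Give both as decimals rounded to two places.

Wed: 07:07–17:37 = 10 h 30 min; less 30 min break → 10 h 0 min
Thu: 09:18–18:10 = 8 h 52 min; less 30 min break → 8 h 22 min
Fri: 10:56–22:42 = 11 h 46 min; less 30 min break → 11 h 16 min
Wed reg 10 h 0 min / OT 0 h 0 min; Thu reg 8 h 22 min / OT 0 h 0 min; Fri reg 10 h 0 min / OT 1 h 16 min.
Totals: regular 28 h 22 min, overtime 1 h 16 min.

Regular 28.37 hours, overtime 1.27 hours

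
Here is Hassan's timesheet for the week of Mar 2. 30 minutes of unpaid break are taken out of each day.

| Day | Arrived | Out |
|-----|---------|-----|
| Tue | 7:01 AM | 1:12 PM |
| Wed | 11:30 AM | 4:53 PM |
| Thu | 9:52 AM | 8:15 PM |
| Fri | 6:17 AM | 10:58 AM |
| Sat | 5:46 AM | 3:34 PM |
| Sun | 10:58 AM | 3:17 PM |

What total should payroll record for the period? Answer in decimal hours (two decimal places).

Tue: 7:01 AM–1:12 PM = 6 h 11 min; less 30 min break → 5 h 41 min
Wed: 11:30 AM–4:53 PM = 5 h 23 min; less 30 min break → 4 h 53 min
Thu: 9:52 AM–8:15 PM = 10 h 23 min; less 30 min break → 9 h 53 min
Fri: 6:17 AM–10:58 AM = 4 h 41 min; less 30 min break → 4 h 11 min
Sat: 5:46 AM–3:34 PM = 9 h 48 min; less 30 min break → 9 h 18 min
Sun: 10:58 AM–3:17 PM = 4 h 19 min; less 30 min break → 3 h 49 min
Total: 5 h 41 min + 4 h 53 min + 9 h 53 min + 4 h 11 min + 9 h 18 min + 3 h 49 min = 37 h 45 min.

37.75 hours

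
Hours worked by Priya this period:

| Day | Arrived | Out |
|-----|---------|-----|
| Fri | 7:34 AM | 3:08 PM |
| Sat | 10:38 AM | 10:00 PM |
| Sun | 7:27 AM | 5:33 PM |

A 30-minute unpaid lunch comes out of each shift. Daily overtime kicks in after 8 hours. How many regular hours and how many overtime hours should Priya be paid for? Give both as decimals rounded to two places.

Regular 23.07 hours, overtime 4.47 hours

Fri: 7:34 AM–3:08 PM = 7 h 34 min; less 30 min break → 7 h 4 min
Sat: 10:38 AM–10:00 PM = 11 h 22 min; less 30 min break → 10 h 52 min
Sun: 7:27 AM–5:33 PM = 10 h 6 min; less 30 min break → 9 h 36 min
Fri reg 7 h 4 min / OT 0 h 0 min; Sat reg 8 h 0 min / OT 2 h 52 min; Sun reg 8 h 0 min / OT 1 h 36 min.
Totals: regular 23 h 4 min, overtime 4 h 28 min.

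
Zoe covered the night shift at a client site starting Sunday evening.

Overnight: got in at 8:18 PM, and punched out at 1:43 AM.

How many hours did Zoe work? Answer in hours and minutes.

Overnight: 8:18 PM → midnight = 3 h 42 min; midnight → 1:43 AM = 1 h 43 min; span 5 h 25 min

5 h 25 min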